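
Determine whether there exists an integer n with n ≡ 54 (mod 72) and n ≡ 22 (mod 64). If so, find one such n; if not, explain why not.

n = 342

The moduli are not coprime: gcd(72, 64) = 8. Compatibility requires 8 ∣ (22 − 54) = -32, which holds, so solutions exist.
The integers ≡ 54 (mod 72) are 54, 126, 198, 270, 342, …; their remainders mod 64 are 54, 62, 6, 14, 22, so n = 342 is the first that is ≡ 22 (mod 64).
Indeed 342 ≡ 54 (mod 72) and 342 ≡ 22 (mod 64).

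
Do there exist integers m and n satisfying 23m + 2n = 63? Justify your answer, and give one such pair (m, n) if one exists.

Since gcd(23, 2) = 1, every integer is an integer combination of 23 and 2.
Euclidean algorithm: 23 = 11·2 + 1, 2 = 2·1 + 0.
Back-substituting, 1 = 23 − 11·2; that is, 23·1 + 2·(-11) = 1.
Times 63: 23·63 + 2·(-693) = 63, so (63, -693) solves it.
The general solution is m = 63 + 2k, n = -693 − 23k; taking k = -31 gives the smaller pair m = 1, n = 20.
Check: 23·1 + 2·20 = 23 + 40 = 63. ✓

m = 1, n = 20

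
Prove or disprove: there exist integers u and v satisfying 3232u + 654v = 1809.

Both 3232 and 654 are divisible by gcd(3232, 654) = 2, hence so is any combination 3232u + 654v.
However 1809 leaves remainder 1 on division by 2.
So the equation is unsolvable over ℤ.

No such integers exist.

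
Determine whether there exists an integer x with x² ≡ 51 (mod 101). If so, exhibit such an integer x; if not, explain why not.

No, no such integer exists.

101 is prime, so by Euler's criterion 51 is a square mod 101 iff 51^((101−1)/2) = 51^50 ≡ 1 (mod 101).
Squaring successively (mod 101): 51^2 = 2601 ≡ 76; 51^4 ≡ 76² = 5776 ≡ 19; 51^8 ≡ 19² = 361 ≡ 58; 51^16 ≡ 58² = 3364 ≡ 31; 51^32 ≡ 31² = 961 ≡ 52.
Since 50 = 32 + 16 + 2, 51^50 ≡ 52 · 31 · 76; multiplying out mod 101: 52·31 = 1612 ≡ 97, then 97·76 = 7372 ≡ 100. Thus 51^50 ≡ 100 ≡ −1 (mod 101).
By Euler's criterion 51 is a quadratic non-residue mod 101: no x satisfies x² ≡ 51 (mod 101).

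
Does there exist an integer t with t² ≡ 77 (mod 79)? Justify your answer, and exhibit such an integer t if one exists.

Apply Euler's criterion with the prime 79: 77 is a quadratic residue iff 77^39 ≡ 1 (mod 79), and a non-residue iff it is ≡ −1.
Squaring successively (mod 79): 77^2 = 5929 ≡ 4; 77^4 ≡ 4² = 16 ≡ 16; 77^8 ≡ 16² = 256 ≡ 19; 77^16 ≡ 19² = 361 ≡ 45; 77^32 ≡ 45² = 2025 ≡ 50.
Since 39 = 32 + 4 + 2 + 1, 77^39 ≡ 50 · 16 · 4 · 77; multiplying out mod 79: 50·16 = 800 ≡ 10, then 10·4 = 40 ≡ 40, then 40·77 = 3080 ≡ 78. Thus 77^39 ≡ 78 ≡ −1 (mod 79).
The value −1 means 77 is a non-residue modulo 79, so t² ≡ 77 (mod 79) is impossible.

No, no such integer exists.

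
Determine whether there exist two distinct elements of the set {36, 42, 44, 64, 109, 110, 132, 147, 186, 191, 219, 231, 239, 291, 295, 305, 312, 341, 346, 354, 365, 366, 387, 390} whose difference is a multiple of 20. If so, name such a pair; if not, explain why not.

Reduce each element mod 20: 36↦16, 42↦2, 44↦4, 64↦4, 109↦9, 110↦10, 132↦12, 147↦7, 186↦6, 191↦11, 219↦19, 231↦11, 239↦19, 291↦11, 295↦15, 305↦5, 312↦12, 341↦1, 346↦6, 354↦14, 365↦5, 366↦6, 387↦7, 390↦10. The residue 4 repeats (at 44 and 64), and 64 − 44 = 20 = 1·20.

The pair (44, 64) works.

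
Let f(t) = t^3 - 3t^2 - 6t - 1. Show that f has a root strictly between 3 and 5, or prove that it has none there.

f(3) = -19 and f(5) = 19, which have opposite signs.
f is continuous everywhere (it is a polynomial), in particular on [3, 5].
By the Intermediate Value Theorem f must vanish at some point of (3, 5).

Such a root exists.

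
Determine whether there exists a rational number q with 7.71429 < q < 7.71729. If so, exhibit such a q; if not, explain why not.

q = 409/53

Scale by 53: the interval becomes (408.85737, 409.01637), which contains the integer 409.
So q = 409/53 works: it is a ratio of integers, and dividing 53·7.71429 < 409 < 53·7.71729 through by 53 gives 7.71429 < 409/53 < 7.71729.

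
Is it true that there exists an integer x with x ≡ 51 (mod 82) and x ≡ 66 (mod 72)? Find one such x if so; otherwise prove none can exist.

gcd(82, 72) = 2. If x ≡ 51 (mod 82) and x ≡ 66 (mod 72), then x ≡ 51 (mod 2) and x ≡ 66 (mod 2).
But 51 mod 2 = 1 while 66 mod 2 = 0, a contradiction.
Therefore no such x exists.

No such integer exists.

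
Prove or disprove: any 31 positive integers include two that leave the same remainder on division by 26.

Yes.

Each integer lies in one of the 26 residue classes modulo 26.
Since 31 > 26, two of the 31 integers must share a residue class by the pigeonhole principle; call them a and b.
So a and b have equal remainders mod 26, which is exactly what was to be shown.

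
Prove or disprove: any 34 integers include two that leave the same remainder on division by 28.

Partition the integers by their residue mod 28; there are 28 classes.
Placing 34 integers into 28 classes, some class receives at least two — say a and b.
So a and b have equal remainders mod 28, which is exactly what was to be shown.

Yes.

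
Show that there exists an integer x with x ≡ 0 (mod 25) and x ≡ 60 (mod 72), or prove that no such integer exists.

Since 25 and 72 share no common factor, CRT says the pair of congruences has a solution (unique mod 1800).
Write x = 0 + 25t and require 0 + 25t ≡ 60 (mod 72), i.e. 25t ≡ 60 (mod 72).
Since 25·49 = 1225 = 17·72 + 1, the inverse of 25 mod 72 is 49.
Multiplying by 49: t ≡ 49·60 = 2940 ≡ 60 (mod 72).
Taking t = 60 gives x = 0 + 25·60 = 1500.
Indeed 1500 ≡ 0 (mod 25) and 1500 ≡ 60 (mod 72).

x = 1500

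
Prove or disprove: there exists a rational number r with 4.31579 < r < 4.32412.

Scale by 22: the interval becomes (94.94738, 95.13064), which contains the integer 95.
So r = 95/22 works: it is a ratio of integers, and dividing 22·4.31579 < 95 < 22·4.32412 through by 22 gives 4.31579 < 95/22 < 4.32412.

r = 95/22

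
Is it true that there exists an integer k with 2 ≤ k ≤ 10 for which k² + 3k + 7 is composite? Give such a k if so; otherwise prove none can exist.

At k = 9: 9² + 3·9 + 7 = 115 = 5·23, which is composite.

k = 9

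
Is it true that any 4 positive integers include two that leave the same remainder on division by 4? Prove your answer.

Try 4 consecutive integers, 15, 16, 17, 18. Their remainders mod 4 are 3, 0, 1, 2 — pairwise different, as any 4 ≤ 4 consecutive integers have distinct residues.
So no two of them leave the same remainder on division by 4; the claim fails for this set.

No; for instance {15, 16, 17, 18} is a counterexample.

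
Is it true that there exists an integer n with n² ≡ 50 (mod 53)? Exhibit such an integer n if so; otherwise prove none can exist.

Apply Euler's criterion with the prime 53: 50 is a quadratic residue iff 50^26 ≡ 1 (mod 53), and a non-residue iff it is ≡ −1.
Squaring successively (mod 53): 50^2 = 2500 ≡ 9; 50^4 ≡ 9² = 81 ≡ 28; 50^8 ≡ 28² = 784 ≡ 42; 50^16 ≡ 42² = 1764 ≡ 15.
Since 26 = 16 + 8 + 2, 50^26 ≡ 15 · 42 · 9; multiplying out mod 53: 15·42 = 630 ≡ 47, then 47·9 = 423 ≡ 52. Thus 50^26 ≡ 52 ≡ −1 (mod 53).
The value −1 means 50 is a non-residue modulo 53, so n² ≡ 50 (mod 53) is impossible.

No, no such integer exists.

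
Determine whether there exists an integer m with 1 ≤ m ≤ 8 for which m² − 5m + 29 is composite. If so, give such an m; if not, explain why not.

m = 4

At m = 4: 4² − 5·4 + 29 = 25 = 5·5, which is composite.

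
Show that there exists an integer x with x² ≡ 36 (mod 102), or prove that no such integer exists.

x = 96 works: 96² = 9216, and 9216 − 36 = 9180 = 90·102.

x = 96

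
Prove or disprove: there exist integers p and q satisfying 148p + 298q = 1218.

gcd(148, 298) = 2, and 2 divides 1218, so integer solutions exist.
Dividing through by 2 reduces the equation to 74p + 149q = 609.
Dividing repeatedly: 149 = 2·74 + 1, 74 = 74·1 + 0.
Working back up the chain: 1 = 149 − 2·74. So 74·(-2) + 149·1 = 1.
Multiplying through by 609: p = (-2)·609 = -1218, q = 1·609 = 609 is a solution.
Shifting by a multiple of (149, −74) keeps it a solution: p = -1218 + 9·149 = 123, q = 609 − 9·74 = -57.
Check: 148·123 + 298·(-57) = 18204 − 16986 = 1218. ✓

p = 123, q = -57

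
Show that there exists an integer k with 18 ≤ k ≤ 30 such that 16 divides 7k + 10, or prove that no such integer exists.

k = 26

k = 26 works, since 7·26 + 10 = 192 = 12·16.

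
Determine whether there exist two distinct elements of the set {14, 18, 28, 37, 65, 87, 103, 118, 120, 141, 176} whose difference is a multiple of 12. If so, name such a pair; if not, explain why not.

Reduce each element modulo 12: 14↦2, 18↦6, 28↦4, 37↦1, 65↦5, 87↦3, 103↦7, 118↦10, 120↦0, 141↦9, 176↦8.
No residue repeats among the 11 elements, so no pair has difference ≡ 0 (mod 12).

There is no such pair.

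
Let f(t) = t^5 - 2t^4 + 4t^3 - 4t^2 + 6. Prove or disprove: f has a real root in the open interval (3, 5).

The endpoint values f(3) = 159 and f(5) = 2281 are both positive. Claim: f(t) > 0 for every t in (3, 5).
Substitute t = 3 + u, where 0 < u < 2 on the interval. Expanding, f(3 + u) = u^5 + 13u^4 + 70u^3 + 194u^2 + 273u + 159.
All 6 nonzero coefficients of this polynomial in u are positive; hence for u > 0 the value is a sum of positive terms (the constant 159 among them).
So f is strictly positive on (3, 5); no root exists in the interval.

No.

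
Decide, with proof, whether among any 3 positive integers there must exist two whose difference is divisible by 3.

No; for instance {6, 7, 8} is a counterexample.

Take the 3 consecutive integers 6, 7, 8: their residues mod 3 are all distinct because 3 ≤ 3.
Any two of them differ by at most 2 < 3 and by at least 1, so no difference is a multiple of 3.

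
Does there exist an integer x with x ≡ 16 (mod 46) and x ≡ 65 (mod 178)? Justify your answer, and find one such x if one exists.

No such integer exists.

gcd(46, 178) = 2. If x ≡ 16 (mod 46) and x ≡ 65 (mod 178), then x ≡ 16 (mod 2) and x ≡ 65 (mod 2).
These are incompatible: 16 − 65 = -49 is not divisible by 2.
So no integer satisfies both congruences.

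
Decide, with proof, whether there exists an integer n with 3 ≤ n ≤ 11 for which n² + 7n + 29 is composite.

The values for n = 3, 4, …, 11 are 59, 73, 89, 107, 127, 149, 173, 199, 227, and each of these is prime.
So no value in the range makes the expression composite.

No, no such integer n in that range exists.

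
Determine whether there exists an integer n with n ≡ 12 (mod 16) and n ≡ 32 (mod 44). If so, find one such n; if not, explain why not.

Here gcd(16, 44) = 4, and both 12 and 32 leave remainder 0 mod 4, so the system is consistent.
List candidates n ≡ 12 (mod 16): 12, 28, 44, 60, 76. Modulo 44 these are 12, 28, 0, 16, 32; 76 gives 32 as required.
Verify: 76 = 4·16 + 12 and 76 = 1·44 + 32. ✓

n = 76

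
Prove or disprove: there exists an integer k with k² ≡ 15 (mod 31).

Apply Euler's criterion with the prime 31: 15 is a quadratic residue iff 15^15 ≡ 1 (mod 31), and a non-residue iff it is ≡ −1.
Repeated squaring mod 31: 15^2 = 225 ≡ 8; 15^4 ≡ 8² = 64 ≡ 2; 15^8 ≡ 2² = 4 ≡ 4.
Since 15 = 8 + 4 + 2 + 1, 15^15 ≡ 4 · 2 · 8 · 15; multiplying out mod 31: 4·2 = 8 ≡ 8, then 8·8 = 64 ≡ 2, then 2·15 = 30 ≡ 30. Thus 15^15 ≡ 30 ≡ −1 (mod 31).
By Euler's criterion 15 is a quadratic non-residue mod 31: no k satisfies k² ≡ 15 (mod 31).

No, no such integer exists.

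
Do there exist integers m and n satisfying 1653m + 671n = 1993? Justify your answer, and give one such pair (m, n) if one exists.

1653 and 671 are coprime, so 1653m + 671n ranges over all of ℤ.
Euclidean algorithm: 1653 = 2·671 + 311, 671 = 2·311 + 49, 311 = 6·49 + 17, 49 = 2·17 + 15, 17 = 1·15 + 2, 15 = 7·2 + 1, 2 = 2·1 + 0.
Unwinding: 1 = 15 − 7·2 = 15 − 7·(17 − 1·15) = −7·17 + 8·15 = −7·17 + 8·(49 − 2·17) = 8·49 − 23·17 = 8·49 − 23·(311 − 6·49) = −23·311 + 146·49 = −23·311 + 146·(671 − 2·311) = 146·671 − 315·311 = 146·671 − 315·(1653 − 2·671) = −315·1653 + 776·671, i.e. 1653·(-315) + 671·776 = 1.
Scaling by 1993 gives the particular solution (m, n) = (-627795, 1546568).
Shifting by a multiple of (671, −1653) keeps it a solution: m = -627795 + 936·671 = 261, n = 1546568 − 936·1653 = -640.
Indeed 1653·261 + 671·(-640) = 431433 − 429440 = 1993.

m = 261, n = -640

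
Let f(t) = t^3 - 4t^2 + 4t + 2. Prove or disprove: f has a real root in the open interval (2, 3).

No.

f(2) = 2 and f(3) = 5, both positive, so a sign-change argument is unavailable; we show f keeps this sign on the whole interval.
Shift to the endpoint 2: with t = 2 + u (0 < u < 1), one computes f(2 + u) = u^3 + 2u^2 + 2.
The nonzero coefficients here are all positive, so for u > 0 every term is positive (or zero), and the constant term 2 is strictly positive.
Therefore f(t) > 0 throughout (2, 3), and f has no zero there.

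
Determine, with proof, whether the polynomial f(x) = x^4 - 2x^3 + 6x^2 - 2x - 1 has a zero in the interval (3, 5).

f(3) = 74 and f(5) = 514, both positive, so a sign-change argument is unavailable; we show f keeps this sign on the whole interval.
Shift to the endpoint 3: with x = 3 + u (0 < u < 2), one computes f(3 + u) = u^4 + 10u^3 + 42u^2 + 88u + 74.
The nonzero coefficients here are all positive, so for u > 0 every term is positive (or zero), and the constant term 74 is strictly positive.
So f is strictly positive on (3, 5); no root exists in the interval.

No such root exists.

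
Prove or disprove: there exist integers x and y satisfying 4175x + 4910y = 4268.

Any value of 4175x + 4910y is a multiple of gcd(4175, 4910) = 5.
But 4268 is not a multiple of 5 (it leaves remainder 3).
So the equation is unsolvable over ℤ.

There are no such integers.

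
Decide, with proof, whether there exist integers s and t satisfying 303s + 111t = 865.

There are no such integers.

Both 303 and 111 are divisible by gcd(303, 111) = 3, hence so is any combination 303s + 111t.
But 865 = 3·288 + 1, so 3 ∤ 865.
Hence no integers s, t satisfy the equation.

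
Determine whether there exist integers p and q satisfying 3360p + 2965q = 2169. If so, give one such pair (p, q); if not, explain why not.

No, no such integers exist.

Both 3360 and 2965 are divisible by gcd(3360, 2965) = 5, hence so is any combination 3360p + 2965q.
But 2169 is not a multiple of 5 (it leaves remainder 4).
So the equation is unsolvable over ℤ.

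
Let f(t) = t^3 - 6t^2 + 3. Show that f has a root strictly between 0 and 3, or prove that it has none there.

f(0) = 3 and f(3) = -24, which have opposite signs.
As a polynomial, f is continuous on every closed interval.
By the Intermediate Value Theorem, f takes the value 0 somewhere in the open interval.

Such a root exists.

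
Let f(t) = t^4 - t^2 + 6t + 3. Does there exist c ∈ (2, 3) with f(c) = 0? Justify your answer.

No such root exists.

The endpoint values f(2) = 27 and f(3) = 93 are both positive. Claim: f(t) > 0 for every t in (2, 3).
Substitute t = 2 + u, where 0 < u < 1 on the interval. Expanding, f(2 + u) = u^4 + 8u^3 + 23u^2 + 34u + 27.
All 5 nonzero coefficients of this polynomial in u are positive; hence for u > 0 the value is a sum of positive terms (the constant 27 among them).
Therefore f(t) > 0 throughout (2, 3), and f has no zero there.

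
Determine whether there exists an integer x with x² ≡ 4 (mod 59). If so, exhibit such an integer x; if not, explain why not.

Take x = 2. Then 2² = 4, and since 0 ≤ 4 < 59 this is already reduced: 2² ≡ 4 (mod 59).

x = 2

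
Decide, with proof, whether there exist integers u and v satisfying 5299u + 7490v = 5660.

Both 5299 and 7490 are divisible by gcd(5299, 7490) = 7, hence so is any combination 5299u + 7490v.
But 5660 = 7·808 + 4, so 7 ∤ 5660.
Hence no integers u, v satisfy the equation.

No, no such integers exist.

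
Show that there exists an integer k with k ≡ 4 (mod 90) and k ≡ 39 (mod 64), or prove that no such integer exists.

gcd(90, 64) = 2. If k ≡ 4 (mod 90) and k ≡ 39 (mod 64), then k ≡ 4 (mod 2) and k ≡ 39 (mod 2).
These are incompatible: 4 − 39 = -35 is not divisible by 2.
Hence the system has no solution.

No, no such integer exists.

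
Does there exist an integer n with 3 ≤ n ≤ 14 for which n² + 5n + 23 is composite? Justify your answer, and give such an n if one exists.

At n = 14: 14² + 5·14 + 23 = 289 = 17·17, which is composite.

n = 14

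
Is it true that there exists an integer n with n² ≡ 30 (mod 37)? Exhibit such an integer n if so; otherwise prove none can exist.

Take n = 17. Then 17² = 289 = 7·37 + 30, so 17² ≡ 30 (mod 37).

n = 17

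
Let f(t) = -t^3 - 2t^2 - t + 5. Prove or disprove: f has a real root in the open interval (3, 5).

f(3) = -43 and f(5) = -175, both negative, so a sign-change argument is unavailable; we show f keeps this sign on the whole interval.
Substitute t = 3 + u, where 0 < u < 2 on the interval. Expanding, f(3 + u) = -u^3 - 11u^2 - 40u - 43.
The nonzero coefficients here are all negative, so for u > 0 every term is negative (or zero), and the constant term -43 is strictly negative.
Therefore f(t) < 0 throughout (3, 5), and f has no zero there.

No.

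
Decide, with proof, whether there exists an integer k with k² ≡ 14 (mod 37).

No such integer exists.

Apply Euler's criterion with the prime 37: 14 is a quadratic residue iff 14^18 ≡ 1 (mod 37), and a non-residue iff it is ≡ −1.
Squaring successively (mod 37): 14^2 = 196 ≡ 11; 14^4 ≡ 11² = 121 ≡ 10; 14^8 ≡ 10² = 100 ≡ 26; 14^16 ≡ 26² = 676 ≡ 10.
Since 18 = 16 + 2, 14^18 ≡ 10 · 11; multiplying out mod 37: 10·11 = 110 ≡ 36. Thus 14^18 ≡ 36 ≡ −1 (mod 37).
By Euler's criterion 14 is a quadratic non-residue mod 37: no k satisfies k² ≡ 14 (mod 37).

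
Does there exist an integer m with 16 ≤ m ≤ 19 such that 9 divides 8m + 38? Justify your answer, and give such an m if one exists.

The values of 8m + 38 for m = 16, 17, 18, 19 are 166, 174, 182, 190; reduced mod 9 these are 4, 3, 2, 1.
The residue 0 does not occur, so no m in [16, 19] makes 8m + 38 a multiple of 9.

No, no such integer m in that range exists.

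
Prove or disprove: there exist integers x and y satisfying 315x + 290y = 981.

No such integers exist.

Any value of 315x + 290y is a multiple of gcd(315, 290) = 5.
However 981 leaves remainder 1 on division by 5.
Hence no integers x, y satisfy the equation.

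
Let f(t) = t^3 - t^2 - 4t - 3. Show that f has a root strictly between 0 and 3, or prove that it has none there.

Yes, f has a root in the interval.

f(0) = -3 and f(3) = 3, which have opposite signs.
Since f is a polynomial it is continuous on [0, 3].
By the Intermediate Value Theorem f must vanish at some point of (0, 3).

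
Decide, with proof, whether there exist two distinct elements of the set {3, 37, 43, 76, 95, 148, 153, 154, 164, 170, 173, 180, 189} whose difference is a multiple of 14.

No such pair exists.

Reduce each element modulo 14: 3↦3, 37↦9, 43↦1, 76↦6, 95↦11, 148↦8, 153↦13, 154↦0, 164↦10, 170↦2, 173↦5, 180↦12, 189↦7.
All 13 residues are distinct, so no two elements differ by a multiple of 14.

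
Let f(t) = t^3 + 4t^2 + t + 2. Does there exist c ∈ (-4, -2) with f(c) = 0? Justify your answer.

f(-4) = -2 and f(-2) = 8, which have opposite signs.
f is continuous everywhere (it is a polynomial), in particular on [-4, -2].
By the Intermediate Value Theorem, f takes the value 0 somewhere in the open interval.

Such a root exists.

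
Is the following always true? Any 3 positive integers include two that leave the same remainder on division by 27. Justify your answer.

No, the set {135, 136, 137} is a counterexample.

Try 3 consecutive integers, 135, 136, 137. Their remainders mod 27 are 0, 1, 2 — pairwise different, as any 3 ≤ 27 consecutive integers have distinct residues.
Hence this collection has no pair with equal remainders mod 27, disproving the claim.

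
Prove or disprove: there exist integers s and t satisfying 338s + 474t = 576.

Since gcd(338, 474) = 2 and 576 = 2·288, Bézout's identity guarantees a solution.
Dividing through by 2 reduces the equation to 169s + 237t = 288.
Dividing repeatedly: 237 = 1·169 + 68, 169 = 2·68 + 33, 68 = 2·33 + 2, 33 = 16·2 + 1, 2 = 2·1 + 0.
Unwinding: 1 = 33 − 16·2 = 33 − 16·(68 − 2·33) = −16·68 + 33·33 = −16·68 + 33·(169 − 2·68) = 33·169 − 82·68 = 33·169 − 82·(237 − 1·169) = −82·237 + 115·169, i.e. 169·115 + 237·(-82) = 1.
Scaling by 288 gives the particular solution (s, t) = (33120, -23616).
The general solution is s = 33120 + 237k, t = -23616 − 169k; taking k = -139 gives the smaller pair s = 177, t = -125.
Indeed 338·177 + 474·(-125) = 59826 − 59250 = 576.

s = 177, t = -125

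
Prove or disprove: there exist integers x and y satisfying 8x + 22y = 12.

Since gcd(8, 22) = 2 and 12 = 2·6, Bézout's identity guarantees a solution.
Dividing through by 2 reduces the equation to 4x + 11y = 6.
Dividing repeatedly: 11 = 2·4 + 3, 4 = 1·3 + 1, 3 = 3·1 + 0.
Working back up the chain: 1 = 4 − 1·3 = 4 − (11 − 2·4) = −11 + 3·4. So 4·3 + 11·(-1) = 1.
Multiplying through by 6: x = 3·6 = 18, y = (-1)·6 = -6 is a solution.
Shifting by a multiple of (11, −4) keeps it a solution: x = 18 − 1·11 = 7, y = -6 + 1·4 = -2.
Indeed 8·7 + 22·(-2) = 56 − 44 = 12.

x = 7, y = -2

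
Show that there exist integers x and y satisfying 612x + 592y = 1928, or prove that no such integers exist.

x = 126, y = -127

Since gcd(612, 592) = 4 and 1928 = 4·482, Bézout's identity guarantees a solution.
Dividing through by 4 reduces the equation to 153x + 148y = 482.
Euclidean algorithm: 153 = 1·148 + 5, 148 = 29·5 + 3, 5 = 1·3 + 2, 3 = 1·2 + 1, 2 = 2·1 + 0.
Back-substituting, 1 = 3 − 1·2 = 3 − (5 − 1·3) = −5 + 2·3 = −5 + 2·(148 − 29·5) = 2·148 − 59·5 = 2·148 − 59·(153 − 1·148) = −59·153 + 61·148; that is, 153·(-59) + 148·61 = 1.
Scaling by 482 gives the particular solution (x, y) = (-28438, 29402).
Adding 193·148 to x and subtracting 193·153 from y gives the tidier solution (126, -127).
Indeed 612·126 + 592·(-127) = 77112 − 75184 = 1928.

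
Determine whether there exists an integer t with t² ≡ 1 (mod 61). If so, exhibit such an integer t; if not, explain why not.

t = 1

Take t = 1. Then 1² = 1, and since 0 ≤ 1 < 61 this is already reduced: 1² ≡ 1 (mod 61).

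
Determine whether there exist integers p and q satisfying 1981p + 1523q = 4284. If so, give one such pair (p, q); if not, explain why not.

Since gcd(1981, 1523) = 1, every integer is an integer combination of 1981 and 1523.
Dividing repeatedly: 1981 = 1·1523 + 458, 1523 = 3·458 + 149, 458 = 3·149 + 11, 149 = 13·11 + 6, 11 = 1·6 + 5, 6 = 1·5 + 1, 5 = 5·1 + 0.
Working back up the chain: 1 = 6 − 1·5 = 6 − (11 − 1·6) = −11 + 2·6 = −11 + 2·(149 − 13·11) = 2·149 − 27·11 = 2·149 − 27·(458 − 3·149) = −27·458 + 83·149 = −27·458 + 83·(1523 − 3·458) = 83·1523 − 276·458 = 83·1523 − 276·(1981 − 1·1523) = −276·1981 + 359·1523. So 1981·(-276) + 1523·359 = 1.
Times 4284: 1981·(-1182384) + 1523·1537956 = 4284, so (-1182384, 1537956) solves it.
Adding 777·1523 to p and subtracting 777·1981 from q gives the tidier solution (987, -1281).
Indeed 1981·987 + 1523·(-1281) = 1955247 − 1950963 = 4284.

p = 987, q = -1281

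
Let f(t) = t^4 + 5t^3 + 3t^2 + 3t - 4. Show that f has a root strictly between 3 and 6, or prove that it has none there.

The endpoint values f(3) = 248 and f(6) = 2498 are both positive. Claim: f(t) > 0 for every t in (3, 6).
Substitute t = 3 + u, where 0 < u < 3 on the interval. Expanding, f(3 + u) = u^4 + 17u^3 + 102u^2 + 264u + 248.
The nonzero coefficients here are all positive, so for u > 0 every term is positive (or zero), and the constant term 248 is strictly positive.
Therefore f(t) > 0 throughout (3, 6), and f has no zero there.

No.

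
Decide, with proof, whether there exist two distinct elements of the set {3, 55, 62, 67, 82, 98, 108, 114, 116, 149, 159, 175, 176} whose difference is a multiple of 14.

Two integers differ by a multiple of 14 exactly when they have the same residue mod 14. The residues are 3↦3, 55↦13, 62↦6, 67↦11, 82↦12, 98↦0, 108↦10, 114↦2, 116↦4, 149↦9, 159↦5, 175↦7, 176↦8.
No residue repeats among the 13 elements, so no pair has difference ≡ 0 (mod 14).

No, no such pair exists.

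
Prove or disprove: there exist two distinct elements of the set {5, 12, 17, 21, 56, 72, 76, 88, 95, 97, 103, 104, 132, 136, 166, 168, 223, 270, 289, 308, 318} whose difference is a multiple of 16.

5 and 21 are such a pair.

Reduce each element mod 16: 5↦5, 12↦12, 17↦1, 21↦5, 56↦8, 72↦8, 76↦12, 88↦8, 95↦15, 97↦1, 103↦7, 104↦8, 132↦4, 136↦8, 166↦6, 168↦8, 223↦15, 270↦14, 289↦1, 308↦4, 318↦14. The residue 5 repeats (at 5 and 21), and 21 − 5 = 16 = 1·16.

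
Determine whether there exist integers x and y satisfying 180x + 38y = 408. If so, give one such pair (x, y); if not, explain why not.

x = 1, y = 6

Every value of 180x + 38y is a multiple of gcd(180, 38) = 2; since 2 ∣ 408, solutions exist.
Dividing through by 2 reduces the equation to 90x + 19y = 204.
Euclidean algorithm: 90 = 4·19 + 14, 19 = 1·14 + 5, 14 = 2·5 + 4, 5 = 1·4 + 1, 4 = 4·1 + 0.
Back-substituting, 1 = 5 − 1·4 = 5 − (14 − 2·5) = −14 + 3·5 = −14 + 3·(19 − 1·14) = 3·19 − 4·14 = 3·19 − 4·(90 − 4·19) = −4·90 + 19·19; that is, 90·(-4) + 19·19 = 1.
Scaling by 204 gives the particular solution (x, y) = (-816, 3876).
Adding 43·19 to x and subtracting 43·90 from y gives the tidier solution (1, 6).
Check: 180·1 + 38·6 = 180 + 228 = 408. ✓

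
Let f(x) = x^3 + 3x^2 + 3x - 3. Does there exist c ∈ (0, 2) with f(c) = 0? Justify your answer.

Such a root exists.

f(0) = -3 and f(2) = 23, which have opposite signs.
f is continuous everywhere (it is a polynomial), in particular on [0, 2].
The Intermediate Value Theorem then guarantees some c ∈ (0, 2) with f(c) = 0.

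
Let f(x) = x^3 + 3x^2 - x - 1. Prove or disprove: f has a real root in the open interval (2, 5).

The endpoint values f(2) = 17 and f(5) = 194 are both positive. Claim: f(x) > 0 for every x in (2, 5).
Shift to the endpoint 2: with x = 2 + u (0 < u < 3), one computes f(2 + u) = u^3 + 9u^2 + 23u + 17.
All 4 nonzero coefficients of this polynomial in u are positive; hence for u > 0 the value is a sum of positive terms (the constant 17 among them).
Therefore f(x) > 0 throughout (2, 5), and f has no zero there.

f has no root in that interval.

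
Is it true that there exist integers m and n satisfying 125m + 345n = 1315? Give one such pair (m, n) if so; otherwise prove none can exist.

Every value of 125m + 345n is a multiple of gcd(125, 345) = 5; since 5 ∣ 1315, solutions exist.
Dividing through by 5 reduces the equation to 25m + 69n = 263.
Run the Euclidean algorithm on 69 and 25: 69 = 2·25 + 19, 25 = 1·19 + 6, 19 = 3·6 + 1, 6 = 6·1 + 0.
Unwinding: 1 = 19 − 3·6 = 19 − 3·(25 − 1·19) = −3·25 + 4·19 = −3·25 + 4·(69 − 2·25) = 4·69 − 11·25, i.e. 25·(-11) + 69·4 = 1.
Multiplying through by 263: m = (-11)·263 = -2893, n = 4·263 = 1052 is a solution.
Shifting by a multiple of (69, −25) keeps it a solution: m = -2893 + 42·69 = 5, n = 1052 − 42·25 = 2.
Indeed 125·5 + 345·2 = 625 + 690 = 1315.

m = 5, n = 2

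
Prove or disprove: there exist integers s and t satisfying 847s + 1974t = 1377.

No such integers exist.

Any value of 847s + 1974t is a multiple of gcd(847, 1974) = 7.
However 1377 leaves remainder 5 on division by 7.
So the equation is unsolvable over ℤ.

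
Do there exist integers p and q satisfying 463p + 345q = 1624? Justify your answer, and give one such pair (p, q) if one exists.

p = 43, q = -53

Since gcd(463, 345) = 1, every integer is an integer combination of 463 and 345.
Dividing repeatedly: 463 = 1·345 + 118, 345 = 2·118 + 109, 118 = 1·109 + 9, 109 = 12·9 + 1, 9 = 9·1 + 0.
Working back up the chain: 1 = 109 − 12·9 = 109 − 12·(118 − 1·109) = −12·118 + 13·109 = −12·118 + 13·(345 − 2·118) = 13·345 − 38·118 = 13·345 − 38·(463 − 1·345) = −38·463 + 51·345. So 463·(-38) + 345·51 = 1.
Multiplying through by 1624: p = (-38)·1624 = -61712, q = 51·1624 = 82824 is a solution.
The general solution is p = -61712 + 345k, q = 82824 − 463k; taking k = 179 gives the smaller pair p = 43, q = -53.
Indeed 463·43 + 345·(-53) = 19909 − 18285 = 1624.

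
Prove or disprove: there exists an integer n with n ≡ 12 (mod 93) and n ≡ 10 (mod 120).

Reduce both congruences modulo 3, which divides 93 and 120: they say n ≡ 12 (mod 3) and n ≡ 10 (mod 3).
But 12 mod 3 = 0 while 10 mod 3 = 1, a contradiction.
Hence the system has no solution.

No such integer exists.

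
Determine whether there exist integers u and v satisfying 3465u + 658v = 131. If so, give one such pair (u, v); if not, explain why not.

Both 3465 and 658 are divisible by gcd(3465, 658) = 7, hence so is any combination 3465u + 658v.
But 131 = 7·18 + 5, so 7 ∤ 131.
Hence no integers u, v satisfy the equation.

No such integers exist.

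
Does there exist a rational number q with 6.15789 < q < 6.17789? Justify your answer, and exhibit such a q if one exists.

q = 37/6

Scale by 6: the interval becomes (36.94734, 37.06734), which contains the integer 37.
So q = 37/6 works: it is a ratio of integers, and dividing 6·6.15789 < 37 < 6·6.17789 through by 6 gives 6.15789 < 37/6 < 6.17789.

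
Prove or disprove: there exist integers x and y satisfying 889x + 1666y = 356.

Any value of 889x + 1666y is a multiple of gcd(889, 1666) = 7.
But 356 is not a multiple of 7 (it leaves remainder 6).
Hence no integers x, y satisfy the equation.

There are no such integers.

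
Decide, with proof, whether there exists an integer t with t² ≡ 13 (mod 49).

Work modulo the divisor 7 of 49. If t² ≡ 13 (mod 49) then t² ≡ 6 (mod 7).
Computing t² mod 7 for t = 0, 1, …, 3 (enough, by the symmetry t ↦ 7 − t) gives 0, 1, 4, 2.
So the quadratic residues mod 7 are {0, 1, 2, 4}, and 6 is not among them.
Therefore t² ≡ 13 (mod 49) has no solution.

No, no such integer exists.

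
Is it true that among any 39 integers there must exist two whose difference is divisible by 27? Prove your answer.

Yes, this is always true.

Partition the integers by their residue mod 27; there are 27 classes.
With 39 integers and only 27 classes, the pigeonhole principle forces two of them, say a and b, into the same class.
Then a ≡ b (mod 27), i.e. 27 ∣ (a − b).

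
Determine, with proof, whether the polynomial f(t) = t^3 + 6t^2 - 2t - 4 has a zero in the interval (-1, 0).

Yes, f has a root in the interval.

f(-1) = 3 and f(0) = -4, which have opposite signs.
f is continuous everywhere (it is a polynomial), in particular on [-1, 0].
By the Intermediate Value Theorem, f takes the value 0 somewhere in the open interval.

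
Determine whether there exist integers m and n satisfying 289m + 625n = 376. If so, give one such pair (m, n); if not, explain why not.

m = 609, n = -281

289 and 625 are coprime, so 289m + 625n ranges over all of ℤ.
Run the Euclidean algorithm on 625 and 289: 625 = 2·289 + 47, 289 = 6·47 + 7, 47 = 6·7 + 5, 7 = 1·5 + 2, 5 = 2·2 + 1, 2 = 2·1 + 0.
Back-substituting, 1 = 5 − 2·2 = 5 − 2·(7 − 1·5) = −2·7 + 3·5 = −2·7 + 3·(47 − 6·7) = 3·47 − 20·7 = 3·47 − 20·(289 − 6·47) = −20·289 + 123·47 = −20·289 + 123·(625 − 2·289) = 123·625 − 266·289; that is, 289·(-266) + 625·123 = 1.
Scaling by 376 gives the particular solution (m, n) = (-100016, 46248).
Shifting by a multiple of (625, −289) keeps it a solution: m = -100016 + 161·625 = 609, n = 46248 − 161·289 = -281.
Indeed 289·609 + 625·(-281) = 176001 − 175625 = 376.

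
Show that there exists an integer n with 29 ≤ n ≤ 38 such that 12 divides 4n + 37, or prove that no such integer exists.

At n = 29, 4·29 + 37 = 153 ≡ 9 (mod 12), and each step in n adds 4, giving residues 9, 1, 5, 9, 1, 5, 9, 1, 5, 9 for n = 29, 30, …, 38.
None is 0, so 12 never divides 4n + 37 on this range.

No, no such integer n in that range exists.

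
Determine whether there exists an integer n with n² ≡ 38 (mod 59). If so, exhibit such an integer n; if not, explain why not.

Apply Euler's criterion with the prime 59: 38 is a quadratic residue iff 38^29 ≡ 1 (mod 59), and a non-residue iff it is ≡ −1.
Squaring successively (mod 59): 38^2 = 1444 ≡ 28; 38^4 ≡ 28² = 784 ≡ 17; 38^8 ≡ 17² = 289 ≡ 53; 38^16 ≡ 53² = 2809 ≡ 36.
Since 29 = 16 + 8 + 4 + 1, 38^29 ≡ 36 · 53 · 17 · 38; multiplying out mod 59: 36·53 = 1908 ≡ 20, then 20·17 = 340 ≡ 45, then 45·38 = 1710 ≡ 58. Thus 38^29 ≡ 58 ≡ −1 (mod 59).
The value −1 means 38 is a non-residue modulo 59, so n² ≡ 38 (mod 59) is impossible.

There is no such integer.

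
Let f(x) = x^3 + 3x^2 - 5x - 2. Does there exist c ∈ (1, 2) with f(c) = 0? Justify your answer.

f(1) = -3 and f(2) = 8, which have opposite signs.
As a polynomial, f is continuous on every closed interval.
The Intermediate Value Theorem then guarantees some c ∈ (1, 2) with f(c) = 0.

Such a root exists.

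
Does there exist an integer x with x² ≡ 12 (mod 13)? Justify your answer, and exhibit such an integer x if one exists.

x = 8

Take x = 8. Then 8² = 64 = 4·13 + 12, so 8² ≡ 12 (mod 13).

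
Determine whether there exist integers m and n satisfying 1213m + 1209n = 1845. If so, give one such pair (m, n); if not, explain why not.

m = 159, n = -158

1213 and 1209 are coprime, so 1213m + 1209n ranges over all of ℤ.
Dividing repeatedly: 1213 = 1·1209 + 4, 1209 = 302·4 + 1, 4 = 4·1 + 0.
Working back up the chain: 1 = 1209 − 302·4 = 1209 − 302·(1213 − 1·1209) = −302·1213 + 303·1209. So 1213·(-302) + 1209·303 = 1.
Multiplying through by 1845: m = (-302)·1845 = -557190, n = 303·1845 = 559035 is a solution.
Shifting by a multiple of (1209, −1213) keeps it a solution: m = -557190 + 461·1209 = 159, n = 559035 − 461·1213 = -158.
Check: 1213·159 + 1209·(-158) = 192867 − 191022 = 1845. ✓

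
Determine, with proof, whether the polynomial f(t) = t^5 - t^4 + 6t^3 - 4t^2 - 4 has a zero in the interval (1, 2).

Yes, f has a root in the interval.

f(1) = -2 and f(2) = 44, which have opposite signs.
Since f is a polynomial it is continuous on [1, 2].
By the Intermediate Value Theorem f must vanish at some point of (1, 2).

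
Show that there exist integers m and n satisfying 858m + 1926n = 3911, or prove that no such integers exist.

No, no such integers exist.

gcd(858, 1926) = 6, so every integer of the form 858m + 1926n is a multiple of 6.
But 3911 is not a multiple of 6 (it leaves remainder 5).
Hence no integers m, n satisfy the equation.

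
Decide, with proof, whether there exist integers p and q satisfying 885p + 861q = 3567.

Every value of 885p + 861q is a multiple of gcd(885, 861) = 3; since 3 ∣ 3567, solutions exist.
Dividing through by 3 reduces the equation to 295p + 287q = 1189.
Run the Euclidean algorithm on 295 and 287: 295 = 1·287 + 8, 287 = 35·8 + 7, 8 = 1·7 + 1, 7 = 7·1 + 0.
Back-substituting, 1 = 8 − 1·7 = 8 − (287 − 35·8) = −287 + 36·8 = −287 + 36·(295 − 1·287) = 36·295 − 37·287; that is, 295·36 + 287·(-37) = 1.
Scaling by 1189 gives the particular solution (p, q) = (42804, -43993).
The general solution is p = 42804 + 287k, q = -43993 − 295k; taking k = -149 gives the smaller pair p = 41, q = -38.
Indeed 885·41 + 861·(-38) = 36285 − 32718 = 3567.

p = 41, q = -38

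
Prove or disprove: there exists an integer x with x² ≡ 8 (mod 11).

Squares mod 11 repeat after x = 5 (as (−x)² = x²); for x = 0..5 they are 0, 1, 4, 9, 5, 3.
The set of squares mod 11 is therefore {0, 1, 3, 4, 5, 9}, which does not contain 8.
Hence no integer x has x² ≡ 8 (mod 11).

No, no such integer exists.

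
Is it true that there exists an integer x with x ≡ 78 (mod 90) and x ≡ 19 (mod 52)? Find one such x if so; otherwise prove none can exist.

There is no such integer.

gcd(90, 52) = 2. If x ≡ 78 (mod 90) and x ≡ 19 (mod 52), then x ≡ 78 (mod 2) and x ≡ 19 (mod 2).
But 78 mod 2 = 0 while 19 mod 2 = 1, a contradiction.
Hence the system has no solution.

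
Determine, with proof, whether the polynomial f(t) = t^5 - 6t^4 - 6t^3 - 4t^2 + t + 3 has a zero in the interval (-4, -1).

f(-4) = -2241 and f(-1) = -3, both negative, so a sign-change argument is unavailable; we show f keeps this sign on the whole interval.
Substitute t = -1 − u, where 0 < u < 3 on the interval. Expanding, f(-1 − u) = -u^5 - 11u^4 - 28u^3 - 32u^2 - 20u - 3.
All 6 nonzero coefficients of this polynomial in u are negative; hence for u > 0 the value is a sum of negative terms (the constant -3 among them).
Therefore f(t) < 0 throughout (-4, -1), and f has no zero there.

No.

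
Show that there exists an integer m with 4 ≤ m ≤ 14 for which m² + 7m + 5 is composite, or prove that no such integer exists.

m = 10

At m = 10: 10² + 7·10 + 5 = 175 = 5·35, which is composite.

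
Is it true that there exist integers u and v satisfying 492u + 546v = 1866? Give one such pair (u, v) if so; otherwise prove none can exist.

u = 16, v = -11

Since gcd(492, 546) = 6 and 1866 = 6·311, Bézout's identity guarantees a solution.
Dividing through by 6 reduces the equation to 82u + 91v = 311.
Euclidean algorithm: 91 = 1·82 + 9, 82 = 9·9 + 1, 9 = 9·1 + 0.
Unwinding: 1 = 82 − 9·9 = 82 − 9·(91 − 1·82) = −9·91 + 10·82, i.e. 82·10 + 91·(-9) = 1.
Multiplying through by 311: u = 10·311 = 3110, v = (-9)·311 = -2799 is a solution.
Shifting by a multiple of (91, −82) keeps it a solution: u = 3110 − 34·91 = 16, v = -2799 + 34·82 = -11.
Check: 492·16 + 546·(-11) = 7872 − 6006 = 1866. ✓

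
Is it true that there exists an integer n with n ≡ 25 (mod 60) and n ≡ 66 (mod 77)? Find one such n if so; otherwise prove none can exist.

n = 3685

gcd(60, 77) = 1, so the Chinese Remainder Theorem guarantees exactly one residue class mod 4620 satisfying both.
Write n = 25 + 60t and require 25 + 60t ≡ 66 (mod 77), i.e. 60t ≡ 41 (mod 77).
Note 60·9 = 540 ≡ 1 (mod 77) (as 540 − 1 = 7·77), so 60⁻¹ ≡ 9.
Multiplying by 9: t ≡ 9·41 = 369 ≡ 61 (mod 77).
Taking t = 61 gives n = 25 + 60·61 = 3685.
Check: 3685 mod 60 = 25, 3685 mod 77 = 66. ✓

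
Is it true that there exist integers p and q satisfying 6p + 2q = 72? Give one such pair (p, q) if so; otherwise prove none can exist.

Since gcd(6, 2) = 2 and 72 = 2·36, Bézout's identity guarantees a solution.
Dividing through by 2 reduces the equation to 3p + 1q = 36.
The coefficient of q is 1, so setting p = 0 and q = 36 already solves it.
Check: 6·0 + 2·36 = 0 + 72 = 72. ✓

p = 0, q = 36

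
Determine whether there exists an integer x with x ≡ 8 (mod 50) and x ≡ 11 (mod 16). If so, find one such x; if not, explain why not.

gcd(50, 16) = 2. If x ≡ 8 (mod 50) and x ≡ 11 (mod 16), then x ≡ 8 (mod 2) and x ≡ 11 (mod 2).
These are incompatible: 8 − 11 = -3 is not divisible by 2.
Therefore no such x exists.

No, no such integer exists.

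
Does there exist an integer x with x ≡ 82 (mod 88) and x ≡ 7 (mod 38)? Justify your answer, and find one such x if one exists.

There is no such integer.

gcd(88, 38) = 2. If x ≡ 82 (mod 88) and x ≡ 7 (mod 38), then x ≡ 82 (mod 2) and x ≡ 7 (mod 2).
But 82 mod 2 = 0 while 7 mod 2 = 1, a contradiction.
Therefore no such x exists.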